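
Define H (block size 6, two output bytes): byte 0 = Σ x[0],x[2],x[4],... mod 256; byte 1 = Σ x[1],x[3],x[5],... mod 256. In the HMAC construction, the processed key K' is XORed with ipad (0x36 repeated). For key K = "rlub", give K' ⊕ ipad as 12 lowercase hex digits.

Key "rlub" = 72 6c 75 62 is 4 bytes ≤ B = 6; zero-pad to 6 bytes: K' = 72 6c 75 62 00 00.
XOR each byte with 0x36: 72⊕36=44, 6c⊕36=5a, 75⊕36=43, 62⊕36=54, 00⊕36=36, 00⊕36=36.

445a43543636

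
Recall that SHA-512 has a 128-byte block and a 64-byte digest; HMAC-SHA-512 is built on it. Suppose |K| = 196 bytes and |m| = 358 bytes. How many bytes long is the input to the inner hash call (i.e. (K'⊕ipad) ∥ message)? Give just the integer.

Key is 196 > 128 bytes, so it is hashed to 64 bytes then zero-padded to 128: |K'| = 128.
Inner input = (K'⊕ipad) ∥ m → 128 + 358 = 486 bytes.

486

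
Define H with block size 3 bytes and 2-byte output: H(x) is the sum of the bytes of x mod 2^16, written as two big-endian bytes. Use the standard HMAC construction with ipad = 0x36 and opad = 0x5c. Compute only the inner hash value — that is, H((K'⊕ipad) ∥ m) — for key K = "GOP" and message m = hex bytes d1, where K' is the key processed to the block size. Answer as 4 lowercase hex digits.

Key "GOP" = 47 4f 50 is exactly B = 3 bytes: K' = 47 4f 50.
K' ⊕ ipad = 71 79 66.
Inner input = 71 79 66 ∥ d1.
Inner hash: sum = 113+121+102+209 = 545 → 02 21.

0221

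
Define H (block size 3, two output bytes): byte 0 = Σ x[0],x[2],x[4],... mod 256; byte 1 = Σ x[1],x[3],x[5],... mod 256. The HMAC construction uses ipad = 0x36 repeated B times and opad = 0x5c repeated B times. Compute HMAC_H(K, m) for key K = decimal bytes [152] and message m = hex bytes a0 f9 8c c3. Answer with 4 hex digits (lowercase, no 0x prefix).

Key decimal bytes [152] = 98 is 1 byte ≤ B = 3; zero-pad to 3 bytes: K' = 98 00 00.
K' ⊕ ipad = ae 36 36.  K' ⊕ opad = c4 5c 5c.
Inner input = (K'⊕ipad) ∥ m = ae 36 36 ∥ a0 f9 8c c3.
Inner hash: even-index sum = 672 mod 256 = 160; odd-index sum = 354 mod 256 = 98 → a0 62.
Outer input = (K'⊕opad) ∥ inner = c4 5c 5c ∥ a0 62.
Outer hash (tag): even-index sum = 386 mod 256 = 130; odd-index sum = 252 mod 256 = 252 → 82 fc.

82fc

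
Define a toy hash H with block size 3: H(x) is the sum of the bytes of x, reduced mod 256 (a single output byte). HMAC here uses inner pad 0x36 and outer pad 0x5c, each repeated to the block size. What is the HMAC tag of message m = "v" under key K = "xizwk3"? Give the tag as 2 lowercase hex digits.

Key "xizwk3" = 78 69 7a 77 6b 33 is 6 bytes > B = 3, so hash it first: H(key) = 70, then zero-pad to 3 bytes: K' = 70 00 00.
K' ⊕ ipad = 46 36 36.  K' ⊕ opad = 2c 5c 5c.
Inner input = (K'⊕ipad) ∥ m = 46 36 36 ∥ 76.
Inner hash: sum = 70+54+54+118 = 296; mod 256 = 40 → 28.
Outer input = (K'⊕opad) ∥ inner = 2c 5c 5c ∥ 28.
Outer hash (tag): sum = 44+92+92+40 = 268; mod 256 = 12 → 0c.

0c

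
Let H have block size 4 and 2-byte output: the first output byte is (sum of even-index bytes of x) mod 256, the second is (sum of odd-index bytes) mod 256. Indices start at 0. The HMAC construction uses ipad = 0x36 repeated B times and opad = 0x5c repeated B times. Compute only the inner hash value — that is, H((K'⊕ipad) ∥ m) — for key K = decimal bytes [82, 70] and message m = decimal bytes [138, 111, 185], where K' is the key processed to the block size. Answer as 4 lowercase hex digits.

dd15

Key decimal bytes [82, 70] = 52 46 is 2 bytes ≤ B = 4; zero-pad to 4 bytes: K' = 52 46 00 00.
K' ⊕ ipad = 64 70 36 36.
Inner input = 64 70 36 36 ∥ 8a 6f b9.
Inner hash: even-index sum = 477 mod 256 = 221; odd-index sum = 277 mod 256 = 21 → dd 15.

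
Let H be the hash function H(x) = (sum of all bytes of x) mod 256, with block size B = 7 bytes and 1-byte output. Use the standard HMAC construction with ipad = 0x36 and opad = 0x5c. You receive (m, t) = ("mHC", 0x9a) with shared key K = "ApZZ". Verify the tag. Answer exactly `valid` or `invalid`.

Key "ApZZ" = 41 70 5a 5a is 4 bytes ≤ B = 7; zero-pad to 7 bytes: K' = 41 70 5a 5a 00 00 00.
K' ⊕ ipad = 77 46 6c 6c 36 36 36; K' ⊕ opad = 1d 2c 06 06 5c 5c 5c.
Inner hash: sum = 119+70+108+108+54+54+54+109+72+67 = 815; mod 256 = 47 → 2f.
Outer hash (recomputed tag): sum = 29+44+6+6+92+92+92+47 = 408; mod 256 = 152 → 98.
Recomputed tag = 98; claimed = 9a → mismatch.

invalid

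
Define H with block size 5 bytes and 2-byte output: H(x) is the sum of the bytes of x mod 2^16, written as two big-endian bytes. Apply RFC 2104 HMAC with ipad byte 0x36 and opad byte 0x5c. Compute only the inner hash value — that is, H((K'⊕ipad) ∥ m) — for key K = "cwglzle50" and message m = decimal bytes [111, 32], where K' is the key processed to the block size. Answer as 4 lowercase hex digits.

Key "cwglzle50" = 63 77 67 6c 7a 6c 65 35 30 is 9 bytes > B = 5, so hash it first: H(key) = 03 5d, then zero-pad to 5 bytes: K' = 03 5d 00 00 00.
K' ⊕ ipad = 35 6b 36 36 36.
Inner input = 35 6b 36 36 36 ∥ 6f 20.
Inner hash: sum = 53+107+54+54+54+111+32 = 465 → 01 d1.

01d1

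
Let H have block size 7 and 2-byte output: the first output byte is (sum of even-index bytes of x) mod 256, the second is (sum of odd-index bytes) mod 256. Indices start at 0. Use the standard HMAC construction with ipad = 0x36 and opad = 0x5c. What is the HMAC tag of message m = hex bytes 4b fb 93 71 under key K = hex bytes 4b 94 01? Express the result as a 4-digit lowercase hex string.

180c

Key hex bytes 4b 94 01 is 3 bytes ≤ B = 7; zero-pad to 7 bytes: K' = 4b 94 01 00 00 00 00.
K' ⊕ ipad = 7d a2 37 36 36 36 36.  K' ⊕ opad = 17 c8 5d 5c 5c 5c 5c.
Inner input = (K'⊕ipad) ∥ m = 7d a2 37 36 36 36 36 ∥ 4b fb 93 71.
Inner hash: even-index sum = 652 mod 256 = 140; odd-index sum = 492 mod 256 = 236 → 8c ec.
Outer input = (K'⊕opad) ∥ inner = 17 c8 5d 5c 5c 5c 5c ∥ 8c ec.
Outer hash (tag): even-index sum = 536 mod 256 = 24; odd-index sum = 524 mod 256 = 12 → 18 0c.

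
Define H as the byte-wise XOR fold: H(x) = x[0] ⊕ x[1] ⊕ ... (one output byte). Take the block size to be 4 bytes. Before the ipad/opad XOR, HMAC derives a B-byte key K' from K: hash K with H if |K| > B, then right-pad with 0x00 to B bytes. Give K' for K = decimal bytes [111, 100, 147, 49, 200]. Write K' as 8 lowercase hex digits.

61000000

|K| = 5 > B = 4, so first hash the key.
H(K): XOR 6f⊕64⊕93⊕31⊕c8 = 61.
Zero-pad H(K) = 61 to 4 bytes: K' = 61 00 00 00.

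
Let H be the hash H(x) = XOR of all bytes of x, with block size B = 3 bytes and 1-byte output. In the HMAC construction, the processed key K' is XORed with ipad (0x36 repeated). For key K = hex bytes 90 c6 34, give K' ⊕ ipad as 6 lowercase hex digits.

a6f002

Key hex bytes 90 c6 34 is exactly B = 3 bytes: K' = 90 c6 34.
XOR each byte with 0x36: 90⊕36=a6, c6⊕36=f0, 34⊕36=02.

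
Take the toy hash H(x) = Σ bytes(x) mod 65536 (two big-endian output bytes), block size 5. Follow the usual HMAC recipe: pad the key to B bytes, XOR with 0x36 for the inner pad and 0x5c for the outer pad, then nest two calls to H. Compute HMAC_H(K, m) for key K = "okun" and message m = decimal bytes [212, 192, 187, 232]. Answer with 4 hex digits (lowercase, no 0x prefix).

01e3

Key "okun" = 6f 6b 75 6e is 4 bytes ≤ B = 5; zero-pad to 5 bytes: K' = 6f 6b 75 6e 00.
K' ⊕ ipad = 59 5d 43 58 36.  K' ⊕ opad = 33 37 29 32 5c.
Inner input = (K'⊕ipad) ∥ m = 59 5d 43 58 36 ∥ d4 c0 bb e8.
Inner hash: sum = 89+93+67+88+54+212+192+187+232 = 1214 → 04 be.
Outer input = (K'⊕opad) ∥ inner = 33 37 29 32 5c ∥ 04 be.
Outer hash (tag): sum = 51+55+41+50+92+4+190 = 483 → 01 e3.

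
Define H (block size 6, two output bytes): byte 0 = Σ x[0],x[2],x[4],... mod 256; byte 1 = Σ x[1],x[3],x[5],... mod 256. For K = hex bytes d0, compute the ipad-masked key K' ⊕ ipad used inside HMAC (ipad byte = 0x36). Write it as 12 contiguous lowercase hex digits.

e63636363636

Key hex bytes d0 is 1 byte ≤ B = 6; zero-pad to 6 bytes: K' = d0 00 00 00 00 00.
XOR each byte with 0x36: d0⊕36=e6, 00⊕36=36, 00⊕36=36, 00⊕36=36, 00⊕36=36, 00⊕36=36.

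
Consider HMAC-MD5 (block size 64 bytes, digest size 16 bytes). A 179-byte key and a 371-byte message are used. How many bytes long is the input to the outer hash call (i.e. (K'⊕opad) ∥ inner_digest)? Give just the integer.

80

Key is 179 > 64 bytes, so it is hashed to 16 bytes then zero-padded to 64: |K'| = 64.
Outer input = (K'⊕opad) ∥ H(inner) → 64 + 16 = 80 bytes.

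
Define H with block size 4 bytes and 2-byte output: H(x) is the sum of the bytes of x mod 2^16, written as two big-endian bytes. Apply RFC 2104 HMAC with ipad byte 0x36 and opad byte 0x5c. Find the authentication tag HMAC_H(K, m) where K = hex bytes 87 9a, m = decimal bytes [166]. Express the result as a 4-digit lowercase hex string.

02ca

Key hex bytes 87 9a is 2 bytes ≤ B = 4; zero-pad to 4 bytes: K' = 87 9a 00 00.
K' ⊕ ipad = b1 ac 36 36.  K' ⊕ opad = db c6 5c 5c.
Inner input = (K'⊕ipad) ∥ m = b1 ac 36 36 ∥ a6.
Inner hash: sum = 177+172+54+54+166 = 623 → 02 6f.
Outer input = (K'⊕opad) ∥ inner = db c6 5c 5c ∥ 02 6f.
Outer hash (tag): sum = 219+198+92+92+2+111 = 714 → 02 ca.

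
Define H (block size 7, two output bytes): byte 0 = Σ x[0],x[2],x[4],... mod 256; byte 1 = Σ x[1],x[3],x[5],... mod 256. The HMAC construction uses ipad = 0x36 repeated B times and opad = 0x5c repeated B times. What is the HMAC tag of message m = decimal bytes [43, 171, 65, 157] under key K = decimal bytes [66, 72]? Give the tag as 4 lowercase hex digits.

882a

Key decimal bytes [66, 72] = 42 48 is 2 bytes ≤ B = 7; zero-pad to 7 bytes: K' = 42 48 00 00 00 00 00.
K' ⊕ ipad = 74 7e 36 36 36 36 36.  K' ⊕ opad = 1e 14 5c 5c 5c 5c 5c.
Inner input = (K'⊕ipad) ∥ m = 74 7e 36 36 36 36 36 ∥ 2b ab 41 9d.
Inner hash: even-index sum = 606 mod 256 = 94; odd-index sum = 342 mod 256 = 86 → 5e 56.
Outer input = (K'⊕opad) ∥ inner = 1e 14 5c 5c 5c 5c 5c ∥ 5e 56.
Outer hash (tag): even-index sum = 392 mod 256 = 136; odd-index sum = 298 mod 256 = 42 → 88 2a.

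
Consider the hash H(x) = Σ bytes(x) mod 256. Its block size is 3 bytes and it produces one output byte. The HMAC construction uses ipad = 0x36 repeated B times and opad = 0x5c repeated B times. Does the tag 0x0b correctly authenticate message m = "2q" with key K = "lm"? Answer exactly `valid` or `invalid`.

invalid

Key "lm" = 6c 6d is 2 bytes ≤ B = 3; zero-pad to 3 bytes: K' = 6c 6d 00.
K' ⊕ ipad = 5a 5b 36; K' ⊕ opad = 30 31 5c.
Inner hash: sum = 90+91+54+50+113 = 398; mod 256 = 142 → 8e.
Outer hash (recomputed tag): sum = 48+49+92+142 = 331; mod 256 = 75 → 4b.
Recomputed tag = 4b; claimed = 0b → mismatch.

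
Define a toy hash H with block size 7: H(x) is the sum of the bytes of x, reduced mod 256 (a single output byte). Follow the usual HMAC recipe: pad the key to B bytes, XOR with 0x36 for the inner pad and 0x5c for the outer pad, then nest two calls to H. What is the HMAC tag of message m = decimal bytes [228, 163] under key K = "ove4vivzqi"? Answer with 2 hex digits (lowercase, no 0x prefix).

7f

Key "ove4vivzqi" = 6f 76 65 34 76 69 76 7a 71 69 is 10 bytes > B = 7, so hash it first: H(key) = 27, then zero-pad to 7 bytes: K' = 27 00 00 00 00 00 00.
K' ⊕ ipad = 11 36 36 36 36 36 36.  K' ⊕ opad = 7b 5c 5c 5c 5c 5c 5c.
Inner input = (K'⊕ipad) ∥ m = 11 36 36 36 36 36 36 ∥ e4 a3.
Inner hash: sum = 17+54+54+54+54+54+54+228+163 = 732; mod 256 = 220 → dc.
Outer input = (K'⊕opad) ∥ inner = 7b 5c 5c 5c 5c 5c 5c ∥ dc.
Outer hash (tag): sum = 123+92+92+92+92+92+92+220 = 895; mod 256 = 127 → 7f.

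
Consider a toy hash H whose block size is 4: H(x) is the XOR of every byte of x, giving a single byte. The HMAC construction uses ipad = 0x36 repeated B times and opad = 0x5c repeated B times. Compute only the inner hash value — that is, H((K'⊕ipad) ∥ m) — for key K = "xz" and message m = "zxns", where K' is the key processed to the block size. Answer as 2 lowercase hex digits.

1d

Key "xz" = 78 7a is 2 bytes ≤ B = 4; zero-pad to 4 bytes: K' = 78 7a 00 00.
K' ⊕ ipad = 4e 4c 36 36.
Inner input = 4e 4c 36 36 ∥ 7a 78 6e 73.
Inner hash: XOR 4e⊕4c⊕36⊕36⊕7a⊕78⊕6e⊕73 = 1d.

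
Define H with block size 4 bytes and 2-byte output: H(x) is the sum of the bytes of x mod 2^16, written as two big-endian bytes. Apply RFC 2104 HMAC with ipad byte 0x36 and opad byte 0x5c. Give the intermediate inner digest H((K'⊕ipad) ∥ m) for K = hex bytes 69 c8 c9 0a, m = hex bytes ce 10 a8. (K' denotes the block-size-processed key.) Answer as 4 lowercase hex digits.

041e

Key hex bytes 69 c8 c9 0a is exactly B = 4 bytes: K' = 69 c8 c9 0a.
K' ⊕ ipad = 5f fe ff 3c.
Inner input = 5f fe ff 3c ∥ ce 10 a8.
Inner hash: sum = 95+254+255+60+206+16+168 = 1054 → 04 1e.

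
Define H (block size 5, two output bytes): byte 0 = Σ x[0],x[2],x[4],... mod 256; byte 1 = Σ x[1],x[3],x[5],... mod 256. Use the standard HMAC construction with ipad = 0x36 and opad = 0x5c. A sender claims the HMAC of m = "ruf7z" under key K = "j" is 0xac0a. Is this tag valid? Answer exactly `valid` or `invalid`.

Key "j" = 6a is 1 byte ≤ B = 5; zero-pad to 5 bytes: K' = 6a 00 00 00 00.
K' ⊕ ipad = 5c 36 36 36 36; K' ⊕ opad = 36 5c 5c 5c 5c.
Inner hash: even-index sum = 372 mod 256 = 116; odd-index sum = 446 mod 256 = 190 → 74 be.
Outer hash (recomputed tag): even-index sum = 428 mod 256 = 172; odd-index sum = 300 mod 256 = 44 → ac 2c.
Recomputed tag = ac2c; claimed = ac0a → mismatch.

invalid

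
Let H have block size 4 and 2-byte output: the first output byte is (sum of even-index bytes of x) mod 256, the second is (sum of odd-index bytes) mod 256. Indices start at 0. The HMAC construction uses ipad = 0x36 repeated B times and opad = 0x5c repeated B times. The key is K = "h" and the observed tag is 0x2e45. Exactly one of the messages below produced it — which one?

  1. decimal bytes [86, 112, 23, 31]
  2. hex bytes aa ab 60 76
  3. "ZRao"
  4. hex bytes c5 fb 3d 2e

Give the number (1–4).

Key "h" = 68 is 1 byte ≤ B = 4; zero-pad to 4 bytes: K' = 68 00 00 00.
K' ⊕ ipad = 5e 36 36 36; K' ⊕ opad = 34 5c 5c 5c.
m1: inner = H(5e 36 36 36 56 70 17 1f) = 01 fb; tag = H(34 5c 5c 5c 01 fb) = 91b3
m2: inner = H(5e 36 36 36 aa ab 60 76) = 9e 8d; tag = H(34 5c 5c 5c 9e 8d) = 2e45 ← matches
m3: inner = H(5e 36 36 36 5a 52 61 6f) = 4f 2d; tag = H(34 5c 5c 5c 4f 2d) = dfe5
m4: inner = H(5e 36 36 36 c5 fb 3d 2e) = 96 95; tag = H(34 5c 5c 5c 96 95) = 264d

2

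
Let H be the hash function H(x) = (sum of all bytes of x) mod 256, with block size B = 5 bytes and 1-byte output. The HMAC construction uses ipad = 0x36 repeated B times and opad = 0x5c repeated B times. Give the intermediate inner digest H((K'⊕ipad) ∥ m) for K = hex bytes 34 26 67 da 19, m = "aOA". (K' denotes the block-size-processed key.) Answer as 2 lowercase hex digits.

6f

Key hex bytes 34 26 67 da 19 is exactly B = 5 bytes: K' = 34 26 67 da 19.
K' ⊕ ipad = 02 10 51 ec 2f.
Inner input = 02 10 51 ec 2f ∥ 61 4f 41.
Inner hash: sum = 2+16+81+236+47+97+79+65 = 623; mod 256 = 111 → 6f.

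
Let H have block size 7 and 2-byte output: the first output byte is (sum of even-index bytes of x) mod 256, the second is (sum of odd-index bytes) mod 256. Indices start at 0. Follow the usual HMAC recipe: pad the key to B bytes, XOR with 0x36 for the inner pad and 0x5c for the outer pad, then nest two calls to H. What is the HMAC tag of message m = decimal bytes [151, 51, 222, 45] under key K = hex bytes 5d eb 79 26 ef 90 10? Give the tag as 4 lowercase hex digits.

Key hex bytes 5d eb 79 26 ef 90 10 is exactly B = 7 bytes: K' = 5d eb 79 26 ef 90 10.
K' ⊕ ipad = 6b dd 4f 10 d9 a6 26.  K' ⊕ opad = 01 b7 25 7a b3 cc 4c.
Inner input = (K'⊕ipad) ∥ m = 6b dd 4f 10 d9 a6 26 ∥ 97 33 de 2d.
Inner hash: even-index sum = 537 mod 256 = 25; odd-index sum = 776 mod 256 = 8 → 19 08.
Outer input = (K'⊕opad) ∥ inner = 01 b7 25 7a b3 cc 4c ∥ 19 08.
Outer hash (tag): even-index sum = 301 mod 256 = 45; odd-index sum = 534 mod 256 = 22 → 2d 16.

2d16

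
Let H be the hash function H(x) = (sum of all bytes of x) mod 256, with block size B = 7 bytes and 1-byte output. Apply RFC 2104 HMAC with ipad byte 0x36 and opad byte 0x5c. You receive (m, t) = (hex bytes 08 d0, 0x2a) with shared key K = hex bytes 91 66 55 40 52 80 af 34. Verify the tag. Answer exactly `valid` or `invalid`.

Key hex bytes 91 66 55 40 52 80 af 34 is 8 bytes > B = 7, so hash it first: H(key) = 41, then zero-pad to 7 bytes: K' = 41 00 00 00 00 00 00.
K' ⊕ ipad = 77 36 36 36 36 36 36; K' ⊕ opad = 1d 5c 5c 5c 5c 5c 5c.
Inner hash: sum = 119+54+54+54+54+54+54+8+208 = 659; mod 256 = 147 → 93.
Outer hash (recomputed tag): sum = 29+92+92+92+92+92+92+147 = 728; mod 256 = 216 → d8.
Recomputed tag = d8; claimed = 2a → mismatch.

invalid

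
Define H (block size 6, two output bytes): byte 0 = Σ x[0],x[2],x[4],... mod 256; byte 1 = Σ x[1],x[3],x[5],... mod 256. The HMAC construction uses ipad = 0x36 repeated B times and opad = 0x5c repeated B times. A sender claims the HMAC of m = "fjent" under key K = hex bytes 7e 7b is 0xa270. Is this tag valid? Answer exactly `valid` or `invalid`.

invalid

Key hex bytes 7e 7b is 2 bytes ≤ B = 6; zero-pad to 6 bytes: K' = 7e 7b 00 00 00 00.
K' ⊕ ipad = 48 4d 36 36 36 36; K' ⊕ opad = 22 27 5c 5c 5c 5c.
Inner hash: even-index sum = 499 mod 256 = 243; odd-index sum = 401 mod 256 = 145 → f3 91.
Outer hash (recomputed tag): even-index sum = 461 mod 256 = 205; odd-index sum = 368 mod 256 = 112 → cd 70.
Recomputed tag = cd70; claimed = a270 → mismatch.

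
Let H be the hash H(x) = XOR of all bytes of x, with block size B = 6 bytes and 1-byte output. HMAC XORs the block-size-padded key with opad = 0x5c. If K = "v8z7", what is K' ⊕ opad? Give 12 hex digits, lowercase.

Key "v8z7" = 76 38 7a 37 is 4 bytes ≤ B = 6; zero-pad to 6 bytes: K' = 76 38 7a 37 00 00.
XOR each byte with 0x5c: 76⊕5c=2a, 38⊕5c=64, 7a⊕5c=26, 37⊕5c=6b, 00⊕5c=5c, 00⊕5c=5c.

2a64266b5c5c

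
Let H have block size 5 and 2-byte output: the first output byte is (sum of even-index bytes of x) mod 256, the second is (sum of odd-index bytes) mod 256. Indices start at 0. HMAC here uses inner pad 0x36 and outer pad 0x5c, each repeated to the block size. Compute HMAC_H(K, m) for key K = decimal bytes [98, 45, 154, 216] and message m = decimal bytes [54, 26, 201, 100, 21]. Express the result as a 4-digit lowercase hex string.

Key decimal bytes [98, 45, 154, 216] = 62 2d 9a d8 is 4 bytes ≤ B = 5; zero-pad to 5 bytes: K' = 62 2d 9a d8 00.
K' ⊕ ipad = 54 1b ac ee 36.  K' ⊕ opad = 3e 71 c6 84 5c.
Inner input = (K'⊕ipad) ∥ m = 54 1b ac ee 36 ∥ 36 1a c9 64 15.
Inner hash: even-index sum = 436 mod 256 = 180; odd-index sum = 541 mod 256 = 29 → b4 1d.
Outer input = (K'⊕opad) ∥ inner = 3e 71 c6 84 5c ∥ b4 1d.
Outer hash (tag): even-index sum = 381 mod 256 = 125; odd-index sum = 425 mod 256 = 169 → 7d a9.

7da9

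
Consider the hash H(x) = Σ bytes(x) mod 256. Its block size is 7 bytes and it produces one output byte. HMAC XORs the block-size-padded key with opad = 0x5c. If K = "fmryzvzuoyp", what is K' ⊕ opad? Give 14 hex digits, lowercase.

a95c5c5c5c5c5c

Key "fmryzvzuoyp" = 66 6d 72 79 7a 76 7a 75 6f 79 70 is 11 bytes > B = 7, so hash it first: H(key) = f5, then zero-pad to 7 bytes: K' = f5 00 00 00 00 00 00.
XOR each byte with 0x5c: f5⊕5c=a9, 00⊕5c=5c, 00⊕5c=5c, 00⊕5c=5c, 00⊕5c=5c, 00⊕5c=5c, 00⊕5c=5c.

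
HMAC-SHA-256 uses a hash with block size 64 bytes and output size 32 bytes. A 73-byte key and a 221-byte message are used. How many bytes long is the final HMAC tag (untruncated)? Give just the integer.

32

The tag is one SHA-256 digest: 32 bytes.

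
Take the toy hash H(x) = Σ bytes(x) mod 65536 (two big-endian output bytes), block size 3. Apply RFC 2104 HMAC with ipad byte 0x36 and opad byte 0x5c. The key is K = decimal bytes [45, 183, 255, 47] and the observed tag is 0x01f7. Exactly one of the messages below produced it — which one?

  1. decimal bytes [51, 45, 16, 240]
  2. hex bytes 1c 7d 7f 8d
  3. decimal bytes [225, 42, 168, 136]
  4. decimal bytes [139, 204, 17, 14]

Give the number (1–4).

Key decimal bytes [45, 183, 255, 47] = 2d b7 ff 2f is 4 bytes > B = 3, so hash it first: H(key) = 02 12, then zero-pad to 3 bytes: K' = 02 12 00.
K' ⊕ ipad = 34 24 36; K' ⊕ opad = 5e 4e 5c.
m1: inner = H(34 24 36 33 2d 10 f0) = 01 ee; tag = H(5e 4e 5c 01 ee) = 01f7 ← matches
m2: inner = H(34 24 36 1c 7d 7f 8d) = 02 33; tag = H(5e 4e 5c 02 33) = 013d
m3: inner = H(34 24 36 e1 2a a8 88) = 02 c9; tag = H(5e 4e 5c 02 c9) = 01d3
m4: inner = H(34 24 36 8b cc 11 0e) = 02 04; tag = H(5e 4e 5c 02 04) = 010e

1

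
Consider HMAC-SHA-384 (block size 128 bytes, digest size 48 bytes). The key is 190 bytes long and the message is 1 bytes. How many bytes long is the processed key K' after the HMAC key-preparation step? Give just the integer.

128

Key is 190 > 128 bytes, so it is hashed to 48 bytes then zero-padded to 128: |K'| = 128.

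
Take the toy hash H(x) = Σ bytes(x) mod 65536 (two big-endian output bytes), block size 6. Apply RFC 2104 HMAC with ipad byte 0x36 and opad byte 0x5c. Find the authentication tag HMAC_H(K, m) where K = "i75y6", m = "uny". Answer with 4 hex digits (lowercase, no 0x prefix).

Key "i75y6" = 69 37 35 79 36 is 5 bytes ≤ B = 6; zero-pad to 6 bytes: K' = 69 37 35 79 36 00.
K' ⊕ ipad = 5f 01 03 4f 00 36.  K' ⊕ opad = 35 6b 69 25 6a 5c.
Inner input = (K'⊕ipad) ∥ m = 5f 01 03 4f 00 36 ∥ 75 6e 79.
Inner hash: sum = 95+1+3+79+0+54+117+110+121 = 580 → 02 44.
Outer input = (K'⊕opad) ∥ inner = 35 6b 69 25 6a 5c ∥ 02 44.
Outer hash (tag): sum = 53+107+105+37+106+92+2+68 = 570 → 02 3a.

023a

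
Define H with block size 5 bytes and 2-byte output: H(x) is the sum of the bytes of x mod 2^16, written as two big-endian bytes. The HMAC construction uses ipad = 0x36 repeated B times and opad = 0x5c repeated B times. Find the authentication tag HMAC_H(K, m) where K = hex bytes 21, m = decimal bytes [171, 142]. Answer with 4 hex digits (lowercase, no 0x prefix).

0217

Key hex bytes 21 is 1 byte ≤ B = 5; zero-pad to 5 bytes: K' = 21 00 00 00 00.
K' ⊕ ipad = 17 36 36 36 36.  K' ⊕ opad = 7d 5c 5c 5c 5c.
Inner input = (K'⊕ipad) ∥ m = 17 36 36 36 36 ∥ ab 8e.
Inner hash: sum = 23+54+54+54+54+171+142 = 552 → 02 28.
Outer input = (K'⊕opad) ∥ inner = 7d 5c 5c 5c 5c ∥ 02 28.
Outer hash (tag): sum = 125+92+92+92+92+2+40 = 535 → 02 17.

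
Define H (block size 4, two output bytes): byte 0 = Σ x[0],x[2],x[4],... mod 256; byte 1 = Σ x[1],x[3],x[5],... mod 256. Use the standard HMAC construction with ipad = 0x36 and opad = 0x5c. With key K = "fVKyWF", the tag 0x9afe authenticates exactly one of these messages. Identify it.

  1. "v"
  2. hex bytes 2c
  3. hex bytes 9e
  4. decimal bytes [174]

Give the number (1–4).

1

Key "fVKyWF" = 66 56 4b 79 57 46 is 6 bytes > B = 4, so hash it first: H(key) = 08 15, then zero-pad to 4 bytes: K' = 08 15 00 00.
K' ⊕ ipad = 3e 23 36 36; K' ⊕ opad = 54 49 5c 5c.
m1: inner = H(3e 23 36 36 76) = ea 59; tag = H(54 49 5c 5c ea 59) = 9afe ← matches
m2: inner = H(3e 23 36 36 2c) = a0 59; tag = H(54 49 5c 5c a0 59) = 50fe
m3: inner = H(3e 23 36 36 9e) = 12 59; tag = H(54 49 5c 5c 12 59) = c2fe
m4: inner = H(3e 23 36 36 ae) = 22 59; tag = H(54 49 5c 5c 22 59) = d2fe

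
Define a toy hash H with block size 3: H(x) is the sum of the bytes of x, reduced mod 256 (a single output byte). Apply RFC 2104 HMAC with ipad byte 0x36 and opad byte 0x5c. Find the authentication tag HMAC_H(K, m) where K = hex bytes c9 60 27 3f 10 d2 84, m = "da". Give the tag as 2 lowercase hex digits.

Key hex bytes c9 60 27 3f 10 d2 84 is 7 bytes > B = 3, so hash it first: H(key) = f5, then zero-pad to 3 bytes: K' = f5 00 00.
K' ⊕ ipad = c3 36 36.  K' ⊕ opad = a9 5c 5c.
Inner input = (K'⊕ipad) ∥ m = c3 36 36 ∥ 64 61.
Inner hash: sum = 195+54+54+100+97 = 500; mod 256 = 244 → f4.
Outer input = (K'⊕opad) ∥ inner = a9 5c 5c ∥ f4.
Outer hash (tag): sum = 169+92+92+244 = 597; mod 256 = 85 → 55.

55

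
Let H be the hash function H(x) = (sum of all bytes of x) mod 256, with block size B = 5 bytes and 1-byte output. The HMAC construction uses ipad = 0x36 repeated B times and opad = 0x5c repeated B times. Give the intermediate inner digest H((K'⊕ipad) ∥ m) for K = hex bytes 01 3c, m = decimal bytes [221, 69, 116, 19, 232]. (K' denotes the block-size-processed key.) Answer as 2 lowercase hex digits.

Key hex bytes 01 3c is 2 bytes ≤ B = 5; zero-pad to 5 bytes: K' = 01 3c 00 00 00.
K' ⊕ ipad = 37 0a 36 36 36.
Inner input = 37 0a 36 36 36 ∥ dd 45 74 13 e8.
Inner hash: sum = 55+10+54+54+54+221+69+116+19+232 = 884; mod 256 = 116 → 74.

74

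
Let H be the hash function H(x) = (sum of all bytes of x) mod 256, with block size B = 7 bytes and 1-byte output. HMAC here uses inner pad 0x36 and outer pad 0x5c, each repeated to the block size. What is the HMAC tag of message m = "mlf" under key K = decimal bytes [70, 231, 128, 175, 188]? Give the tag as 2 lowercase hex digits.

Key decimal bytes [70, 231, 128, 175, 188] = 46 e7 80 af bc is 5 bytes ≤ B = 7; zero-pad to 7 bytes: K' = 46 e7 80 af bc 00 00.
K' ⊕ ipad = 70 d1 b6 99 8a 36 36.  K' ⊕ opad = 1a bb dc f3 e0 5c 5c.
Inner input = (K'⊕ipad) ∥ m = 70 d1 b6 99 8a 36 36 ∥ 6d 6c 66.
Inner hash: sum = 112+209+182+153+138+54+54+109+108+102 = 1221; mod 256 = 197 → c5.
Outer input = (K'⊕opad) ∥ inner = 1a bb dc f3 e0 5c 5c ∥ c5.
Outer hash (tag): sum = 26+187+220+243+224+92+92+197 = 1281; mod 256 = 1 → 01.

01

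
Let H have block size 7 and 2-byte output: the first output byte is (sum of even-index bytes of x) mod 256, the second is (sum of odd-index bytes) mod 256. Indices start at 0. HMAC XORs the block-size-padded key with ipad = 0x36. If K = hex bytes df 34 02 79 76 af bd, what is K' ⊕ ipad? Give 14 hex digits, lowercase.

e902344f40998b

Key hex bytes df 34 02 79 76 af bd is exactly B = 7 bytes: K' = df 34 02 79 76 af bd.
XOR each byte with 0x36: df⊕36=e9, 34⊕36=02, 02⊕36=34, 79⊕36=4f, 76⊕36=40, af⊕36=99, bd⊕36=8b.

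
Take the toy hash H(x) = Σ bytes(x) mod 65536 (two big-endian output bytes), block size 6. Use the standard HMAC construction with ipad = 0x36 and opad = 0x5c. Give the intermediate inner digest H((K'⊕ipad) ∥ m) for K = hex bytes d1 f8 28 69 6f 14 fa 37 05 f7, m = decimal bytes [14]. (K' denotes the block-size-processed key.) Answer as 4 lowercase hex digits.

0155

Key hex bytes d1 f8 28 69 6f 14 fa 37 05 f7 is 10 bytes > B = 6, so hash it first: H(key) = 05 0a, then zero-pad to 6 bytes: K' = 05 0a 00 00 00 00.
K' ⊕ ipad = 33 3c 36 36 36 36.
Inner input = 33 3c 36 36 36 36 ∥ 0e.
Inner hash: sum = 51+60+54+54+54+54+14 = 341 → 01 55.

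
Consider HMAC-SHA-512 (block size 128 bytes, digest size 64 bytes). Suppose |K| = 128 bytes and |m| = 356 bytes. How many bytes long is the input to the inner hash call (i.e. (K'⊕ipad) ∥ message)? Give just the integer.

484

Key is 128 ≤ 128 bytes, zero-padded: |K'| = 128.
Inner input = (K'⊕ipad) ∥ m → 128 + 356 = 484 bytes.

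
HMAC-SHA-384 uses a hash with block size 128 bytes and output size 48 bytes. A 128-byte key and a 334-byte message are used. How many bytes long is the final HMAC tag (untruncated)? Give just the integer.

48

The tag is one SHA-384 digest: 48 bytes.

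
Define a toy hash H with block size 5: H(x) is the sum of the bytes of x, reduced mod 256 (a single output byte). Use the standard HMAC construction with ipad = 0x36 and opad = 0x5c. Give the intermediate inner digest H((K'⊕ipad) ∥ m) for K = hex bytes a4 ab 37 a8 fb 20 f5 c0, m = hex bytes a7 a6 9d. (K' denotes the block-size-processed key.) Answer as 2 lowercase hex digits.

Key hex bytes a4 ab 37 a8 fb 20 f5 c0 is 8 bytes > B = 5, so hash it first: H(key) = fe, then zero-pad to 5 bytes: K' = fe 00 00 00 00.
K' ⊕ ipad = c8 36 36 36 36.
Inner input = c8 36 36 36 36 ∥ a7 a6 9d.
Inner hash: sum = 200+54+54+54+54+167+166+157 = 906; mod 256 = 138 → 8a.

8a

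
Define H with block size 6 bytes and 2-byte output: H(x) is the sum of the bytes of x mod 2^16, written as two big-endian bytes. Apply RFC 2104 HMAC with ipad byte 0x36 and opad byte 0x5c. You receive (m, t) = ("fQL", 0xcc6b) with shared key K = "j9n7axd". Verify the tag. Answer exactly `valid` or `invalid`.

invalid

Key "j9n7axd" = 6a 39 6e 37 61 78 64 is 7 bytes > B = 6, so hash it first: H(key) = 02 85, then zero-pad to 6 bytes: K' = 02 85 00 00 00 00.
K' ⊕ ipad = 34 b3 36 36 36 36; K' ⊕ opad = 5e d9 5c 5c 5c 5c.
Inner hash: sum = 52+179+54+54+54+54+102+81+76 = 706 → 02 c2.
Outer hash (recomputed tag): sum = 94+217+92+92+92+92+2+194 = 875 → 03 6b.
Recomputed tag = 036b; claimed = cc6b → mismatch.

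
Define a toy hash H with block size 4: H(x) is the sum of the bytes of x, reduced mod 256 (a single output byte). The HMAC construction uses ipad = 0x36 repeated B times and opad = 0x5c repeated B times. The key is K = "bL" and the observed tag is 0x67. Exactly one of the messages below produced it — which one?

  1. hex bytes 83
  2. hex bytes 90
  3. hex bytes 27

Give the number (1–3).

3

Key "bL" = 62 4c is 2 bytes ≤ B = 4; zero-pad to 4 bytes: K' = 62 4c 00 00.
K' ⊕ ipad = 54 7a 36 36; K' ⊕ opad = 3e 10 5c 5c.
m1: inner = H(54 7a 36 36 83) = bd; tag = H(3e 10 5c 5c bd) = c3
m2: inner = H(54 7a 36 36 90) = ca; tag = H(3e 10 5c 5c ca) = d0
m3: inner = H(54 7a 36 36 27) = 61; tag = H(3e 10 5c 5c 61) = 67 ← matches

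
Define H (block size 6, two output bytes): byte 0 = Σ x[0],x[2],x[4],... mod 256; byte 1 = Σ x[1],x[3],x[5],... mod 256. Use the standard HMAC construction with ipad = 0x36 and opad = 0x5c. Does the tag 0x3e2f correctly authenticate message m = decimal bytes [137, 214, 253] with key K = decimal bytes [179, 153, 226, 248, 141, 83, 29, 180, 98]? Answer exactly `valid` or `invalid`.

invalid

Key decimal bytes [179, 153, 226, 248, 141, 83, 29, 180, 98] = b3 99 e2 f8 8d 53 1d b4 62 is 9 bytes > B = 6, so hash it first: H(key) = a1 98, then zero-pad to 6 bytes: K' = a1 98 00 00 00 00.
K' ⊕ ipad = 97 ae 36 36 36 36; K' ⊕ opad = fd c4 5c 5c 5c 5c.
Inner hash: even-index sum = 649 mod 256 = 137; odd-index sum = 496 mod 256 = 240 → 89 f0.
Outer hash (recomputed tag): even-index sum = 574 mod 256 = 62; odd-index sum = 620 mod 256 = 108 → 3e 6c.
Recomputed tag = 3e6c; claimed = 3e2f → mismatch.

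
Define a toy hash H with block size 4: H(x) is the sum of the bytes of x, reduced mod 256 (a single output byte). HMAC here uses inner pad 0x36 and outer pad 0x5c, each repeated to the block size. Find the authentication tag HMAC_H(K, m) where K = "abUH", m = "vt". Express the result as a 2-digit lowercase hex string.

0e

Key "abUH" = 61 62 55 48 is exactly B = 4 bytes: K' = 61 62 55 48.
K' ⊕ ipad = 57 54 63 7e.  K' ⊕ opad = 3d 3e 09 14.
Inner input = (K'⊕ipad) ∥ m = 57 54 63 7e ∥ 76 74.
Inner hash: sum = 87+84+99+126+118+116 = 630; mod 256 = 118 → 76.
Outer input = (K'⊕opad) ∥ inner = 3d 3e 09 14 ∥ 76.
Outer hash (tag): sum = 61+62+9+20+118 = 270; mod 256 = 14 → 0e.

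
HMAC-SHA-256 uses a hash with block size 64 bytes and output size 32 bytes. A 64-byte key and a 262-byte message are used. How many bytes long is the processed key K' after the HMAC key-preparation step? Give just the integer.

Key is 64 ≤ 64 bytes, zero-padded: |K'| = 64.

64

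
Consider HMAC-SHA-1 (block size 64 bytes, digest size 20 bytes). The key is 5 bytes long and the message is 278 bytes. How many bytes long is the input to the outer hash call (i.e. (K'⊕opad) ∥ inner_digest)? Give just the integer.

Key is 5 ≤ 64 bytes, zero-padded: |K'| = 64.
Outer input = (K'⊕opad) ∥ H(inner) → 64 + 20 = 84 bytes.

84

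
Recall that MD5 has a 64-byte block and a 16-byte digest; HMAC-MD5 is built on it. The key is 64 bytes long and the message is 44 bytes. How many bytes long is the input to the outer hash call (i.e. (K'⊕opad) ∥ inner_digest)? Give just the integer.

Key is 64 ≤ 64 bytes, zero-padded: |K'| = 64.
Outer input = (K'⊕opad) ∥ H(inner) → 64 + 16 = 80 bytes.

80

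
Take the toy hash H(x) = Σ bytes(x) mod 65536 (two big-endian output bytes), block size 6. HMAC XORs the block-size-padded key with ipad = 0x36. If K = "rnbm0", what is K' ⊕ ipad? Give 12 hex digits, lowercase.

4458545b0636

Key "rnbm0" = 72 6e 62 6d 30 is 5 bytes ≤ B = 6; zero-pad to 6 bytes: K' = 72 6e 62 6d 30 00.
XOR each byte with 0x36: 72⊕36=44, 6e⊕36=58, 62⊕36=54, 6d⊕36=5b, 30⊕36=06, 00⊕36=36.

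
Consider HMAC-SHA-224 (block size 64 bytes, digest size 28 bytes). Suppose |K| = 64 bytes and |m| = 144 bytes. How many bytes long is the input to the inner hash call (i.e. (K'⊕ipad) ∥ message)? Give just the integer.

Key is 64 ≤ 64 bytes, zero-padded: |K'| = 64.
Inner input = (K'⊕ipad) ∥ m → 64 + 144 = 208 bytes.

208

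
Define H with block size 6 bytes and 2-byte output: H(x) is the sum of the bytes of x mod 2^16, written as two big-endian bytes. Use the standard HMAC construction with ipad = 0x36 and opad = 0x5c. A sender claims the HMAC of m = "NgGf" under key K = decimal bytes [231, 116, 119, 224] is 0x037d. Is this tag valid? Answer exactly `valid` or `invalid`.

Key decimal bytes [231, 116, 119, 224] = e7 74 77 e0 is 4 bytes ≤ B = 6; zero-pad to 6 bytes: K' = e7 74 77 e0 00 00.
K' ⊕ ipad = d1 42 41 d6 36 36; K' ⊕ opad = bb 28 2b bc 5c 5c.
Inner hash: sum = 209+66+65+214+54+54+78+103+71+102 = 1016 → 03 f8.
Outer hash (recomputed tag): sum = 187+40+43+188+92+92+3+248 = 893 → 03 7d.
Recomputed tag = 037d; claimed = 037d → match.

valid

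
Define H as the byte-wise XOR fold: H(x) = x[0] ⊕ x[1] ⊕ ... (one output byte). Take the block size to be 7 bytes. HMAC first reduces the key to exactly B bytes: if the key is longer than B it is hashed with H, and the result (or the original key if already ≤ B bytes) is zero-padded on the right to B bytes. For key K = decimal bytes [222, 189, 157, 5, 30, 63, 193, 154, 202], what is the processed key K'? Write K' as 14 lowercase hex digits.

|K| = 9 > B = 7, so first hash the key.
H(K): XOR de⊕bd⊕9d⊕05⊕1e⊕3f⊕c1⊕9a⊕ca = 4b.
Zero-pad H(K) = 4b to 7 bytes: K' = 4b 00 00 00 00 00 00.

4b000000000000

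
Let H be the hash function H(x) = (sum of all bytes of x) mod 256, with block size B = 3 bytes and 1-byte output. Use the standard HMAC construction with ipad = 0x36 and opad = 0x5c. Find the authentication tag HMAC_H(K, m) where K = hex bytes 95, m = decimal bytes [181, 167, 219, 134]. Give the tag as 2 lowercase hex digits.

4d

Key hex bytes 95 is 1 byte ≤ B = 3; zero-pad to 3 bytes: K' = 95 00 00.
K' ⊕ ipad = a3 36 36.  K' ⊕ opad = c9 5c 5c.
Inner input = (K'⊕ipad) ∥ m = a3 36 36 ∥ b5 a7 db 86.
Inner hash: sum = 163+54+54+181+167+219+134 = 972; mod 256 = 204 → cc.
Outer input = (K'⊕opad) ∥ inner = c9 5c 5c ∥ cc.
Outer hash (tag): sum = 201+92+92+204 = 589; mod 256 = 77 → 4d.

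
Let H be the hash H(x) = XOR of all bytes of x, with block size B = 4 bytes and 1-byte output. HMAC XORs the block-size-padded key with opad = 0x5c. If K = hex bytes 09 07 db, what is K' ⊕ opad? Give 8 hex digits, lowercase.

Key hex bytes 09 07 db is 3 bytes ≤ B = 4; zero-pad to 4 bytes: K' = 09 07 db 00.
XOR each byte with 0x5c: 09⊕5c=55, 07⊕5c=5b, db⊕5c=87, 00⊕5c=5c.

555b875c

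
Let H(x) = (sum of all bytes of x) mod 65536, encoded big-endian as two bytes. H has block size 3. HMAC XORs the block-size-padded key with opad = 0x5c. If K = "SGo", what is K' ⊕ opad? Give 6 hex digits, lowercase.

0f1b33

Key "SGo" = 53 47 6f is exactly B = 3 bytes: K' = 53 47 6f.
XOR each byte with 0x5c: 53⊕5c=0f, 47⊕5c=1b, 6f⊕5c=33.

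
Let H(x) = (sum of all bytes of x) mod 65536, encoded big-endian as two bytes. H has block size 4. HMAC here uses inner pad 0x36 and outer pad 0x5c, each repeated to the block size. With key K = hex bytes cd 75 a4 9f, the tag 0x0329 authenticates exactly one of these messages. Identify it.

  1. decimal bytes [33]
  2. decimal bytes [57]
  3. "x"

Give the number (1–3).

Key hex bytes cd 75 a4 9f is exactly B = 4 bytes: K' = cd 75 a4 9f.
K' ⊕ ipad = fb 43 92 a9; K' ⊕ opad = 91 29 f8 c3.
m1: inner = H(fb 43 92 a9 21) = 02 9a; tag = H(91 29 f8 c3 02 9a) = 0311
m2: inner = H(fb 43 92 a9 39) = 02 b2; tag = H(91 29 f8 c3 02 b2) = 0329 ← matches
m3: inner = H(fb 43 92 a9 78) = 02 f1; tag = H(91 29 f8 c3 02 f1) = 0368

2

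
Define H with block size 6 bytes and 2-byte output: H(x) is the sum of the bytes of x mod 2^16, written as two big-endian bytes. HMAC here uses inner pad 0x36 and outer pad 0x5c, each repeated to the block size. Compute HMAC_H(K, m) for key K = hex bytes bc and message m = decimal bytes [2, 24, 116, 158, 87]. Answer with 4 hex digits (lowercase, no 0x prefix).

Key hex bytes bc is 1 byte ≤ B = 6; zero-pad to 6 bytes: K' = bc 00 00 00 00 00.
K' ⊕ ipad = 8a 36 36 36 36 36.  K' ⊕ opad = e0 5c 5c 5c 5c 5c.
Inner input = (K'⊕ipad) ∥ m = 8a 36 36 36 36 36 ∥ 02 18 74 9e 57.
Inner hash: sum = 138+54+54+54+54+54+2+24+116+158+87 = 795 → 03 1b.
Outer input = (K'⊕opad) ∥ inner = e0 5c 5c 5c 5c 5c ∥ 03 1b.
Outer hash (tag): sum = 224+92+92+92+92+92+3+27 = 714 → 02 ca.

02ca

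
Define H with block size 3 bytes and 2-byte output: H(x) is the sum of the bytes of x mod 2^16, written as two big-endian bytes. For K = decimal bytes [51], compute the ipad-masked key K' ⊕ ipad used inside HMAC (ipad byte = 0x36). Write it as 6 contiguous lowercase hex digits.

Key decimal bytes [51] = 33 is 1 byte ≤ B = 3; zero-pad to 3 bytes: K' = 33 00 00.
XOR each byte with 0x36: 33⊕36=05, 00⊕36=36, 00⊕36=36.

053636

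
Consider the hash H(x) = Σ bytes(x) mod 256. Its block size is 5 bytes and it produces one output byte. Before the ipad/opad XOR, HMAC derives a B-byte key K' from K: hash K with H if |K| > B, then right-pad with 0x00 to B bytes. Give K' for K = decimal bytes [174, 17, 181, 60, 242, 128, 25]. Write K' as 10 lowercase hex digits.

3b00000000

|K| = 7 > B = 5, so first hash the key.
H(K): sum = 174+17+181+60+242+128+25 = 827; mod 256 = 59 → 3b.
Zero-pad H(K) = 3b to 5 bytes: K' = 3b 00 00 00 00.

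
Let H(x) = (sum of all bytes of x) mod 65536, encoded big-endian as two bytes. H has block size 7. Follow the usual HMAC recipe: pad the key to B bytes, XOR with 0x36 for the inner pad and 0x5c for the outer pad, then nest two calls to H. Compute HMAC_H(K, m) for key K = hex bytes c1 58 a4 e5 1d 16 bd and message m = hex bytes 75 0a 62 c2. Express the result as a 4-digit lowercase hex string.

Key hex bytes c1 58 a4 e5 1d 16 bd is exactly B = 7 bytes: K' = c1 58 a4 e5 1d 16 bd.
K' ⊕ ipad = f7 6e 92 d3 2b 20 8b.  K' ⊕ opad = 9d 04 f8 b9 41 4a e1.
Inner input = (K'⊕ipad) ∥ m = f7 6e 92 d3 2b 20 8b ∥ 75 0a 62 c2.
Inner hash: sum = 247+110+146+211+43+32+139+117+10+98+194 = 1347 → 05 43.
Outer input = (K'⊕opad) ∥ inner = 9d 04 f8 b9 41 4a e1 ∥ 05 43.
Outer hash (tag): sum = 157+4+248+185+65+74+225+5+67 = 1030 → 04 06.

0406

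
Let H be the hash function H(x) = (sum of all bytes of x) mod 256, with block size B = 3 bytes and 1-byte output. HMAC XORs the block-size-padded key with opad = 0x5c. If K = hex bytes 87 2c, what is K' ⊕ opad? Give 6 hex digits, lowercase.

Key hex bytes 87 2c is 2 bytes ≤ B = 3; zero-pad to 3 bytes: K' = 87 2c 00.
XOR each byte with 0x5c: 87⊕5c=db, 2c⊕5c=70, 00⊕5c=5c.

db705c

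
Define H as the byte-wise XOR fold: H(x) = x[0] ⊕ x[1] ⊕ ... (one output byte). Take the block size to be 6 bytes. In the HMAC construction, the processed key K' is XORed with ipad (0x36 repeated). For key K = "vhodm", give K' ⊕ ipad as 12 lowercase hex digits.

405e59525b36

Key "vhodm" = 76 68 6f 64 6d is 5 bytes ≤ B = 6; zero-pad to 6 bytes: K' = 76 68 6f 64 6d 00.
XOR each byte with 0x36: 76⊕36=40, 68⊕36=5e, 6f⊕36=59, 64⊕36=52, 6d⊕36=5b, 00⊕36=36.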